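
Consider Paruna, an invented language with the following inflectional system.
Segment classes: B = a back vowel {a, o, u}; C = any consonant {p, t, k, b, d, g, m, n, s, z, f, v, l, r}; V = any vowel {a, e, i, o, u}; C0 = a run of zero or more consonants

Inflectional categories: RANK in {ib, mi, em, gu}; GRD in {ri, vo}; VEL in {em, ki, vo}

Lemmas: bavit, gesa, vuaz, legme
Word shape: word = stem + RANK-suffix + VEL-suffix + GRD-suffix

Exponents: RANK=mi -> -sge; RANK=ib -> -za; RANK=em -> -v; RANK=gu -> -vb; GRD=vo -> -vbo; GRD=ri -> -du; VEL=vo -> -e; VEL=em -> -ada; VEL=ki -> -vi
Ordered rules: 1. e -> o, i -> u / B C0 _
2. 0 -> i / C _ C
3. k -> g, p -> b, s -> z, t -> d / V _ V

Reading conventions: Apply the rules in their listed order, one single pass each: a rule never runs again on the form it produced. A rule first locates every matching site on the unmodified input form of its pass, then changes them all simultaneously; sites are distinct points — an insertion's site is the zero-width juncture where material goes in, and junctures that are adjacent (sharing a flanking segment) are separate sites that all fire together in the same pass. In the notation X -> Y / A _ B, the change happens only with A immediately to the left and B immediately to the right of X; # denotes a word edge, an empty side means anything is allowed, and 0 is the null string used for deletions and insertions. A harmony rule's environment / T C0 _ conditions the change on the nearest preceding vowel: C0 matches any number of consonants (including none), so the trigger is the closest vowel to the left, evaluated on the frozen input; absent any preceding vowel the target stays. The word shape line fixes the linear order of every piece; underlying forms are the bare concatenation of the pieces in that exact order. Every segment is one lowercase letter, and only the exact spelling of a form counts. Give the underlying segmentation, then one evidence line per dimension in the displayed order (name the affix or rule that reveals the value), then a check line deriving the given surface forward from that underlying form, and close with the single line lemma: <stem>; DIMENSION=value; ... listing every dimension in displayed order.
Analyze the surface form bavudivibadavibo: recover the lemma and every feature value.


underlying: bavit-vb-ada-vbo
RANK=gu - signalled by the affix -vb
GRD=vo - signalled by the affix -vbo
VEL=em - signalled by the affix -ada
check: bavitvbadavbo -> bavutvbadavbo -> bavutivibadavibo -> bavudivibadavibo
lemma: bavit; RANK=gu; GRD=vo; VEL=em


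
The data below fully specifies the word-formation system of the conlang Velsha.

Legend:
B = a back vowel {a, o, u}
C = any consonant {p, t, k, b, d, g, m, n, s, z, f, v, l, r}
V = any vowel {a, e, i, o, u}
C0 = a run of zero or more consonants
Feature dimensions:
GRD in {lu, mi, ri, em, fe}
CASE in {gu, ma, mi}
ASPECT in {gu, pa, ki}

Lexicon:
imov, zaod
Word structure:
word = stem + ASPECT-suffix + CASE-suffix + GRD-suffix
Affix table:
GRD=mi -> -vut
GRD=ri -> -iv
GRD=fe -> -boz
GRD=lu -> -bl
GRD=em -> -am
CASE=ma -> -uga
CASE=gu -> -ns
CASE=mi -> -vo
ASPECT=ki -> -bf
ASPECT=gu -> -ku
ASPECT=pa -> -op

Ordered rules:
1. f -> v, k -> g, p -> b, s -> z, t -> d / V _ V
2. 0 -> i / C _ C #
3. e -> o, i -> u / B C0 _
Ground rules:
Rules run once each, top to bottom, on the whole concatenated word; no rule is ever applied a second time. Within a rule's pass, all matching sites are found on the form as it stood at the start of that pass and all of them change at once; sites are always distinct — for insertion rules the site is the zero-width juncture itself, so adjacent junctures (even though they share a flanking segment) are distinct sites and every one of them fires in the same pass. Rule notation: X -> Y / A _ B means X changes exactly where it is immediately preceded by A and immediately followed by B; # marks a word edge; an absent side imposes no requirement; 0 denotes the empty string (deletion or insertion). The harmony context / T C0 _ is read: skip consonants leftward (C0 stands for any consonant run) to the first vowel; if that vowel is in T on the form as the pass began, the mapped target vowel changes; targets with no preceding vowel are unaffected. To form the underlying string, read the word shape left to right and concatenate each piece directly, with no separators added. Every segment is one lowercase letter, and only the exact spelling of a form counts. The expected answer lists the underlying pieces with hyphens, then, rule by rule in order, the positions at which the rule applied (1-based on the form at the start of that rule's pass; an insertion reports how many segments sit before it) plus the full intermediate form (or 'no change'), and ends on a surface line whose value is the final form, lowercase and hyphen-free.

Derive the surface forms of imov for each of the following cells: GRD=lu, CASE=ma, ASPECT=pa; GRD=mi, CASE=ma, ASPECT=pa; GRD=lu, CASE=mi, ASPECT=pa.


cell GRD=lu, CASE=ma, ASPECT=pa:
underlying: imov-op-uga-bl
1. f -> v, k -> g, p -> b, s -> z, t -> d / V _ V: fires at position(s) 6: imovobugabl
2. 0 -> i / C _ C #: inserts after position(s) 10: imovobugabil
3. e -> o, i -> u / B C0 _: fires at position(s) 11: imovobugabul
surface: imovobugabul

cell GRD=mi, CASE=ma, ASPECT=pa:
underlying: imov-op-uga-vut
1. f -> v, k -> g, p -> b, s -> z, t -> d / V _ V: fires at position(s) 6: imovobugavut
2. 0 -> i / C _ C #: no change
3. e -> o, i -> u / B C0 _: no change
surface: imovobugavut

cell GRD=lu, CASE=mi, ASPECT=pa:
underlying: imov-op-vo-bl
1. f -> v, k -> g, p -> b, s -> z, t -> d / V _ V: no change
2. 0 -> i / C _ C #: inserts after position(s) 9: imovopvobil
3. e -> o, i -> u / B C0 _: fires at position(s) 10: imovopvobul
surface: imovopvobul


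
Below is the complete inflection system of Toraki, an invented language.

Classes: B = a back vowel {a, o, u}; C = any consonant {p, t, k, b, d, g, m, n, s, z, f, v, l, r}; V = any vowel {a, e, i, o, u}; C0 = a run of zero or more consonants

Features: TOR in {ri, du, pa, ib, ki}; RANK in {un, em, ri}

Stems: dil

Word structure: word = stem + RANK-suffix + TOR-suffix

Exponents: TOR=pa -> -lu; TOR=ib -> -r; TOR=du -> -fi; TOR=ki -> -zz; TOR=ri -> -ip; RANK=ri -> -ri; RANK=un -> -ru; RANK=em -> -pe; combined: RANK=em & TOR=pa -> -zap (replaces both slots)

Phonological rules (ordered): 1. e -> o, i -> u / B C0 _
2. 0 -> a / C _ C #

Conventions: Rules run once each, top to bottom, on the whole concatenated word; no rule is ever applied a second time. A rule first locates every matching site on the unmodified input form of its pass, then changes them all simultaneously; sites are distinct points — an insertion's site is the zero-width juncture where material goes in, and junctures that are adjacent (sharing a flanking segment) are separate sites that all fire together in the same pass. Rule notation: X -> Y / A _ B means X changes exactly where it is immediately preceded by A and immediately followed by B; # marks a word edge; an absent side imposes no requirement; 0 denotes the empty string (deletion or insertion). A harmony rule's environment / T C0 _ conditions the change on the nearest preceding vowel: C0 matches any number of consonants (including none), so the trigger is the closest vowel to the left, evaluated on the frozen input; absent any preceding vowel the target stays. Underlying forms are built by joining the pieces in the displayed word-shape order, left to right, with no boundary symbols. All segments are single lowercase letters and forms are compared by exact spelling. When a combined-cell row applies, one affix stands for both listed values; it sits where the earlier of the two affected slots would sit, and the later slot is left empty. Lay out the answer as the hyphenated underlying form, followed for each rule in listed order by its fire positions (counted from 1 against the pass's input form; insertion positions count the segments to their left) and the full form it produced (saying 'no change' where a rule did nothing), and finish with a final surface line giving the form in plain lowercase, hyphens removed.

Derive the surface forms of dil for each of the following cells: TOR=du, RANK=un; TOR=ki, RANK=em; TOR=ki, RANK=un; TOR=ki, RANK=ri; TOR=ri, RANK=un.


cell TOR=du, RANK=un:
underlying: dil-ru-fi
1. e -> o, i -> u / B C0 _: fires at position(s) 7: dilrufu
2. 0 -> a / C _ C #: no change
surface: dilrufu

cell TOR=ki, RANK=em:
underlying: dil-pe-zz
1. e -> o, i -> u / B C0 _: no change
2. 0 -> a / C _ C #: inserts after position(s) 6: dilpezaz
surface: dilpezaz

cell TOR=ki, RANK=un:
underlying: dil-ru-zz
1. e -> o, i -> u / B C0 _: no change
2. 0 -> a / C _ C #: inserts after position(s) 6: dilruzaz
surface: dilruzaz

cell TOR=ki, RANK=ri:
underlying: dil-ri-zz
1. e -> o, i -> u / B C0 _: no change
2. 0 -> a / C _ C #: inserts after position(s) 6: dilrizaz
surface: dilrizaz

cell TOR=ri, RANK=un:
underlying: dil-ru-ip
1. e -> o, i -> u / B C0 _: fires at position(s) 6: dilruup
2. 0 -> a / C _ C #: no change
surface: dilruup


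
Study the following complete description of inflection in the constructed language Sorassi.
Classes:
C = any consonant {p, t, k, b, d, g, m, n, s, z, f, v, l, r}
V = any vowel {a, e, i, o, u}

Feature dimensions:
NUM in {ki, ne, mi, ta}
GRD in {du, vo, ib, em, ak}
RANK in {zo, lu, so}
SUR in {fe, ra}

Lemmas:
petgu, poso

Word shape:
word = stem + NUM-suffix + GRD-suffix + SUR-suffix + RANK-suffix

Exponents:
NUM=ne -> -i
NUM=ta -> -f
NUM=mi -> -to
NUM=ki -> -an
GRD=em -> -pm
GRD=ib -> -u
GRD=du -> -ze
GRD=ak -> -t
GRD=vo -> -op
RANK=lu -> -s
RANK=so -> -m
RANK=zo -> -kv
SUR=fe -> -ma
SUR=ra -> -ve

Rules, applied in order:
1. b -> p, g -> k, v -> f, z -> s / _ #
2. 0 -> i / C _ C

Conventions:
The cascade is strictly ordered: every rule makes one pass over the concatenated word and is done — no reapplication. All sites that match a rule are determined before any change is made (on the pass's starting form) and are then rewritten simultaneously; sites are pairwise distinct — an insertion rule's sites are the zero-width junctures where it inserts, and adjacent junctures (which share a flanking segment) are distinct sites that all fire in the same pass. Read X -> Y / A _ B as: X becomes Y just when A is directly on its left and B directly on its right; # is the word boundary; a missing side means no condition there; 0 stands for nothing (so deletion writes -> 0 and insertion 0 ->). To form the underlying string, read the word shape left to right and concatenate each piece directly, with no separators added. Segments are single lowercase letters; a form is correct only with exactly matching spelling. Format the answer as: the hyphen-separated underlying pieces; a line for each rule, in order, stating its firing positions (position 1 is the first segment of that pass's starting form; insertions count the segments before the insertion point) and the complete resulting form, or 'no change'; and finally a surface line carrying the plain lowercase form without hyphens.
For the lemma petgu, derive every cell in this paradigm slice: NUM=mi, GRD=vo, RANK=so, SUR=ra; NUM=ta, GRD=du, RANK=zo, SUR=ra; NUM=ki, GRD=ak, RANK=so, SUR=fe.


cell NUM=mi, GRD=vo, RANK=so, SUR=ra:
underlying: petgu-to-op-ve-m
1. b -> p, g -> k, v -> f, z -> s / _ #: no change
2. 0 -> i / C _ C: inserts after position(s) 3, 9: petigutoopivem
surface: petigutoopivem

cell NUM=ta, GRD=du, RANK=zo, SUR=ra:
underlying: petgu-f-ze-ve-kv
1. b -> p, g -> k, v -> f, z -> s / _ #: fires at position(s) 12: petgufzevekf
2. 0 -> i / C _ C: inserts after position(s) 3, 6, 11: petigufizevekif
surface: petigufizevekif

cell NUM=ki, GRD=ak, RANK=so, SUR=fe:
underlying: petgu-an-t-ma-m
1. b -> p, g -> k, v -> f, z -> s / _ #: no change
2. 0 -> i / C _ C: inserts after position(s) 3, 7, 8: petiguanitimam
surface: petiguanitimam


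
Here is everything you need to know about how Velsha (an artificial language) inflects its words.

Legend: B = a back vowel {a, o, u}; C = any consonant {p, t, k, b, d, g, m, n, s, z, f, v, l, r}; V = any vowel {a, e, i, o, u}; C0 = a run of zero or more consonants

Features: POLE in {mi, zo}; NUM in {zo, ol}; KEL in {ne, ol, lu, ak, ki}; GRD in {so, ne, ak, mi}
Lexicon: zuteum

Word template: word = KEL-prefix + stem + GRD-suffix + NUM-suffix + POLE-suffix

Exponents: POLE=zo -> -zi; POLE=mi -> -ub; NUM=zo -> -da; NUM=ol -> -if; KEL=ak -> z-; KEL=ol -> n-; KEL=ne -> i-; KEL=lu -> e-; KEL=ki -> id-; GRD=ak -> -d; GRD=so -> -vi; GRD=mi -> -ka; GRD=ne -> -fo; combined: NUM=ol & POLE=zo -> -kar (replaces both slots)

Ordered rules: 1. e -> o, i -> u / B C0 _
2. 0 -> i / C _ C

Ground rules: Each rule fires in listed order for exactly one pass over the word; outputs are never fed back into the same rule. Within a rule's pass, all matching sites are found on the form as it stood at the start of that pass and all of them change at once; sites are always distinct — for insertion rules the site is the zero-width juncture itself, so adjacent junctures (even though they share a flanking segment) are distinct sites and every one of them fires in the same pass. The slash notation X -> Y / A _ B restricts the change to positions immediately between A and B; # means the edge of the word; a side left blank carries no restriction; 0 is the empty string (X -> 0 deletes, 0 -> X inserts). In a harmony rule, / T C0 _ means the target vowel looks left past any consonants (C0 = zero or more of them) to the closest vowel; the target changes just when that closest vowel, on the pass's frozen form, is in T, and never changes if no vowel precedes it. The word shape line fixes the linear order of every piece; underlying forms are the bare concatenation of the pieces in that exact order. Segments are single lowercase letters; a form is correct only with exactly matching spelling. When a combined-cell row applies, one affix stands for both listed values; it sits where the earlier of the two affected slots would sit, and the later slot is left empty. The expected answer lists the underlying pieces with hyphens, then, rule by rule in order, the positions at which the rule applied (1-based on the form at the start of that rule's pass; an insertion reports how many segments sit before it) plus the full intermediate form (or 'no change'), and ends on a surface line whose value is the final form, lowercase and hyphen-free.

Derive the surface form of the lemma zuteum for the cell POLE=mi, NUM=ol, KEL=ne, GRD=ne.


underlying: i-zuteum-fo-if-ub
1. e -> o, i -> u / B C0 _: fires at position(s) 5, 10: izutoumfoufub
2. 0 -> i / C _ C: inserts after position(s) 7: izutoumifoufub
surface: izutoumifoufub


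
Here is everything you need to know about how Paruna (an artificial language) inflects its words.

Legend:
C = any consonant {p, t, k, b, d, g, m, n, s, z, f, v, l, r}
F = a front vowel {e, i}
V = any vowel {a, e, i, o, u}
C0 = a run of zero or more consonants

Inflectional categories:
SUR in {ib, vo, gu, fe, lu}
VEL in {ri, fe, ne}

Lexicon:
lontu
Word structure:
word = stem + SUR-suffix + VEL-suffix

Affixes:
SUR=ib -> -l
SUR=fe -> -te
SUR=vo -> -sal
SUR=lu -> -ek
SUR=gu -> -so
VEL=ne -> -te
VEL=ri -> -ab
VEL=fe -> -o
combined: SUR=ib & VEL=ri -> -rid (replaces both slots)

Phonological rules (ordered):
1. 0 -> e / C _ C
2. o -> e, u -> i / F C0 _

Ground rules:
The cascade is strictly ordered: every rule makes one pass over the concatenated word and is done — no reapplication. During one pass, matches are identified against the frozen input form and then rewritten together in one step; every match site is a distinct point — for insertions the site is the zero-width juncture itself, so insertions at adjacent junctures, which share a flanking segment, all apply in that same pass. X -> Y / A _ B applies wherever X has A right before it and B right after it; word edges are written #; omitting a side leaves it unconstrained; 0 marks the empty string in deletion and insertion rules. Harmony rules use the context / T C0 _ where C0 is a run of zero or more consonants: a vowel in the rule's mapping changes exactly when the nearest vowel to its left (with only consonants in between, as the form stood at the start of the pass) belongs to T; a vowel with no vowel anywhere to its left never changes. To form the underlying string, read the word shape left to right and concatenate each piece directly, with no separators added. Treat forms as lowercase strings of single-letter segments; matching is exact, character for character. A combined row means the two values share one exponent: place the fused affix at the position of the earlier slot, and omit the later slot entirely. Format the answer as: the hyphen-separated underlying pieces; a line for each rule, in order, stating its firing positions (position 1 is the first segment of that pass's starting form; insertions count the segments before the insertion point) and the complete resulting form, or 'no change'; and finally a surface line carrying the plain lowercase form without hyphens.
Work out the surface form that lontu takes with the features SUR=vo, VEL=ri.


underlying: lontu-sal-ab
1. 0 -> e / C _ C: inserts after position(s) 3: lonetusalab
2. o -> e, u -> i / F C0 _: fires at position(s) 6: lonetisalab
surface: lonetisalab


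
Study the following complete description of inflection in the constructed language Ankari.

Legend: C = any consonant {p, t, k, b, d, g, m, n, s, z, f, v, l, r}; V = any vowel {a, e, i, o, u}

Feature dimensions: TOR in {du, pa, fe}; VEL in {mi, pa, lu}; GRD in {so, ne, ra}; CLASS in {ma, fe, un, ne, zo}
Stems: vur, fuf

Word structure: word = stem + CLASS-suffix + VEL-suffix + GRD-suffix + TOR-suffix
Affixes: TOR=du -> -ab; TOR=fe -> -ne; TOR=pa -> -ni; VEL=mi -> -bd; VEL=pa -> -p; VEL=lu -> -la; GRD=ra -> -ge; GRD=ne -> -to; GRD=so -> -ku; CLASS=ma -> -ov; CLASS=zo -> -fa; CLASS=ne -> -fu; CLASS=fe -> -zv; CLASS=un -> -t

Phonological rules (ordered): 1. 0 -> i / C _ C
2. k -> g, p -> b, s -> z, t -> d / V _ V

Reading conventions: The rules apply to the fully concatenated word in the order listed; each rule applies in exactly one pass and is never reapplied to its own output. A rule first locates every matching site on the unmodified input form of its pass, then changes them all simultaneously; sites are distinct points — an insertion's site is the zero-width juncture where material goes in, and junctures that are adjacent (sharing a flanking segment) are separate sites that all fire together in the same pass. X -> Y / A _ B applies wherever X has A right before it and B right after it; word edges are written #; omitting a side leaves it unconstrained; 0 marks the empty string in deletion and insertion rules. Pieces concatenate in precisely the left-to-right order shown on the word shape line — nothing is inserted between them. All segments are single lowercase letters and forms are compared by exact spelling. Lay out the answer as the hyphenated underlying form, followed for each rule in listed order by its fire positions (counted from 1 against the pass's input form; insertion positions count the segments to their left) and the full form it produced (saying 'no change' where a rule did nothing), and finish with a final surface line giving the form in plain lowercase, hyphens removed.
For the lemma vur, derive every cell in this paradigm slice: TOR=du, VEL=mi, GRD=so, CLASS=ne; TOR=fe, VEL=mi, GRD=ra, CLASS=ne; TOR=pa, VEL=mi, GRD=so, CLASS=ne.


cell TOR=du, VEL=mi, GRD=so, CLASS=ne:
underlying: vur-fu-bd-ku-ab
1. 0 -> i / C _ C: inserts after position(s) 3, 6, 7: vurifubidikuab
2. k -> g, p -> b, s -> z, t -> d / V _ V: fires at position(s) 11: vurifubidiguab
surface: vurifubidiguab

cell TOR=fe, VEL=mi, GRD=ra, CLASS=ne:
underlying: vur-fu-bd-ge-ne
1. 0 -> i / C _ C: inserts after position(s) 3, 6, 7: vurifubidigene
2. k -> g, p -> b, s -> z, t -> d / V _ V: no change
surface: vurifubidigene

cell TOR=pa, VEL=mi, GRD=so, CLASS=ne:
underlying: vur-fu-bd-ku-ni
1. 0 -> i / C _ C: inserts after position(s) 3, 6, 7: vurifubidikuni
2. k -> g, p -> b, s -> z, t -> d / V _ V: fires at position(s) 11: vurifubidiguni
surface: vurifubidiguni


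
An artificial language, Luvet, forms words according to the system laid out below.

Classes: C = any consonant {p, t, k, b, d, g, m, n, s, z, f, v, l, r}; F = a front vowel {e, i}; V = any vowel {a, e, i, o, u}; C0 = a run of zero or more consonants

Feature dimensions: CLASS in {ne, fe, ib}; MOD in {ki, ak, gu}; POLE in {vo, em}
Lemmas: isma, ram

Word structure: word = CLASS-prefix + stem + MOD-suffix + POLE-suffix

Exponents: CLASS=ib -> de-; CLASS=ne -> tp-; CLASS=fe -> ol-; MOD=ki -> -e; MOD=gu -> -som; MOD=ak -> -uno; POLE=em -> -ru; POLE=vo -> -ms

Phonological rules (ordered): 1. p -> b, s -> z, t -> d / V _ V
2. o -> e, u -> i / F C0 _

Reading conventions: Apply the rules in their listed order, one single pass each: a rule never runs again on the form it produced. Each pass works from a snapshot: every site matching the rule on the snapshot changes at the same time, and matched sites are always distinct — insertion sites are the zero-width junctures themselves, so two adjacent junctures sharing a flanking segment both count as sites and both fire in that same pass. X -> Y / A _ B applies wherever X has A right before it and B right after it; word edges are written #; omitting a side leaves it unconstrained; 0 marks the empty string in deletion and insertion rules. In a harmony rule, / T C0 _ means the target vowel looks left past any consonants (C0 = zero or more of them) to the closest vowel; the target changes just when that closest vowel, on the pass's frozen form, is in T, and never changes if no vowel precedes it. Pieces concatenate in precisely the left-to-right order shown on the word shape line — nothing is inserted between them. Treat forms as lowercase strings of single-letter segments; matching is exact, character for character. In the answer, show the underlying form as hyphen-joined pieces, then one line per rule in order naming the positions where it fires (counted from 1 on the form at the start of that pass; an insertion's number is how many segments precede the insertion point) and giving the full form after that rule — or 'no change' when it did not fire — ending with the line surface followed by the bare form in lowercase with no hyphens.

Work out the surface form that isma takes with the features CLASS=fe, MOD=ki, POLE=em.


underlying: ol-isma-e-ru
1. p -> b, s -> z, t -> d / V _ V: no change
2. o -> e, u -> i / F C0 _: fires at position(s) 9: olismaeri
surface: olismaeri


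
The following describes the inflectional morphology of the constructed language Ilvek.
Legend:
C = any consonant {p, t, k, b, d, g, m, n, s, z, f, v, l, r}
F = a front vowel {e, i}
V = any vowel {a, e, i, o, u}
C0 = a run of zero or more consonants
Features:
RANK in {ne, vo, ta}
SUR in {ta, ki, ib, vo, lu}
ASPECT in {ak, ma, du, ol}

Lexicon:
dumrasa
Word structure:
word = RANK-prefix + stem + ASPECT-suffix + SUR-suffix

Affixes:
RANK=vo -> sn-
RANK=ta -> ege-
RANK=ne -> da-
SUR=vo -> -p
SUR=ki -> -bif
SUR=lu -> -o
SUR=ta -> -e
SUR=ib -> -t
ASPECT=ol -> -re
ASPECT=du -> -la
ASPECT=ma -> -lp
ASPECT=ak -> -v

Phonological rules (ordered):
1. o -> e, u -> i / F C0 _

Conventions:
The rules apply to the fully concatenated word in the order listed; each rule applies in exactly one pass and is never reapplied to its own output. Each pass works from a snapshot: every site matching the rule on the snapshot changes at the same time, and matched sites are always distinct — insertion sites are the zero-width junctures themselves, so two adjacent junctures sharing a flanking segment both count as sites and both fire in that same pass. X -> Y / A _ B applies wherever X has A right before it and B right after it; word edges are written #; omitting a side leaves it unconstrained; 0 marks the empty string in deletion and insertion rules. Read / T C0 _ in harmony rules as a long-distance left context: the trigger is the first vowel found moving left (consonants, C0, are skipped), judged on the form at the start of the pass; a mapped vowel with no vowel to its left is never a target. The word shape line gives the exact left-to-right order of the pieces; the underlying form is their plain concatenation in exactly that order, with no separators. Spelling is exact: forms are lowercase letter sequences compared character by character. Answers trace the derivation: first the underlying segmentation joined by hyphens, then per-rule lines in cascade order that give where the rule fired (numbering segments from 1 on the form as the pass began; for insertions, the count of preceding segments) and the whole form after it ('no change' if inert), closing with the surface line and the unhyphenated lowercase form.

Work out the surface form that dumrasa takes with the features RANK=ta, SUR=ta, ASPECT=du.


underlying: ege-dumrasa-la-e
1. o -> e, u -> i / F C0 _: fires at position(s) 5: egedimrasalae
surface: egedimrasalae


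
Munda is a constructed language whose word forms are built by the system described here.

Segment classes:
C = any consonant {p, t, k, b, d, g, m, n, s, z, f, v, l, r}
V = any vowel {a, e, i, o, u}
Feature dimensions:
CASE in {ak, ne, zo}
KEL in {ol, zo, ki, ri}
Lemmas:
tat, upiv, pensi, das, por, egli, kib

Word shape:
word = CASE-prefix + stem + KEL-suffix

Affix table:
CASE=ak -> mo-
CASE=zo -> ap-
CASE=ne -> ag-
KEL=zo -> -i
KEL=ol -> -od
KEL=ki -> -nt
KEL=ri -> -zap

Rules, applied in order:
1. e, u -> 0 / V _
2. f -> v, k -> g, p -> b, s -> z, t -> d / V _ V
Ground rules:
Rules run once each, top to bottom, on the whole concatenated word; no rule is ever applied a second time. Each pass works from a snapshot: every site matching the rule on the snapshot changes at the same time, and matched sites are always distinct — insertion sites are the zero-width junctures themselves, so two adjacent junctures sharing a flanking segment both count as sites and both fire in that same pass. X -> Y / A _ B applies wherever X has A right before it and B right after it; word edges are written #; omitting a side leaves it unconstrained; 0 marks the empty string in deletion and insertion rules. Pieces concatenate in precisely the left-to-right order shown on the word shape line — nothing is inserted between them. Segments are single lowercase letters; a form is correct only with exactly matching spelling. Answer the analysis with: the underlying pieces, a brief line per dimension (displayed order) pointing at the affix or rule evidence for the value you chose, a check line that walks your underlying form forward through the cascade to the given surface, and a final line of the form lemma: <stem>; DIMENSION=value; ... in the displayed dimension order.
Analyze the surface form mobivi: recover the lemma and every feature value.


underlying: mo-upiv-i
CASE=ak - signalled by the affix mo-
KEL=zo - signalled by the affix -i
check: moupivi -> mopivi -> mobivi
lemma: upiv; CASE=ak; KEL=zo


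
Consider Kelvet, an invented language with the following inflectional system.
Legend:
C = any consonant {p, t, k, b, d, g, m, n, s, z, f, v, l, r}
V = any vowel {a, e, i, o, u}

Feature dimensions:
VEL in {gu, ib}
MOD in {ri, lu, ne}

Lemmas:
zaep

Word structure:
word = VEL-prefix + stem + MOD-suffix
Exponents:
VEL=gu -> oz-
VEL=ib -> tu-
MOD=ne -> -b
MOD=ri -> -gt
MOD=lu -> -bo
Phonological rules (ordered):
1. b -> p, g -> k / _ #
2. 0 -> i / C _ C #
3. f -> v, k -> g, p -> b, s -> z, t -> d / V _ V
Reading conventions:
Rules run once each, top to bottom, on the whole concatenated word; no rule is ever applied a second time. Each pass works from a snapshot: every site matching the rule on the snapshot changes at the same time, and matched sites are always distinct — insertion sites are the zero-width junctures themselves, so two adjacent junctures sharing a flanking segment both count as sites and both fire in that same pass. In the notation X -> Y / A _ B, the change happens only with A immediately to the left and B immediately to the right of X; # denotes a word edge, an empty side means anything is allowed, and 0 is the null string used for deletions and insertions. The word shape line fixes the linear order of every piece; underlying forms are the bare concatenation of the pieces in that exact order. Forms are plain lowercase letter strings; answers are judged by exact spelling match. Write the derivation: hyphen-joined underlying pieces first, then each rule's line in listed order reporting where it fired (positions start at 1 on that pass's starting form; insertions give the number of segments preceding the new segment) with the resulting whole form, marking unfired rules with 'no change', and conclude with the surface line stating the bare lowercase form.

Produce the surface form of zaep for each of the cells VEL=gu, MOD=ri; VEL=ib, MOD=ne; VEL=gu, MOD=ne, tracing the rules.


cell VEL=gu, MOD=ri:
underlying: oz-zaep-gt
1. b -> p, g -> k / _ #: no change
2. 0 -> i / C _ C #: inserts after position(s) 7: ozzaepgit
3. f -> v, k -> g, p -> b, s -> z, t -> d / V _ V: no change
surface: ozzaepgit

cell VEL=ib, MOD=ne:
underlying: tu-zaep-b
1. b -> p, g -> k / _ #: fires at position(s) 7: tuzaepp
2. 0 -> i / C _ C #: inserts after position(s) 6: tuzaepip
3. f -> v, k -> g, p -> b, s -> z, t -> d / V _ V: fires at position(s) 6: tuzaebip
surface: tuzaebip

cell VEL=gu, MOD=ne:
underlying: oz-zaep-b
1. b -> p, g -> k / _ #: fires at position(s) 7: ozzaepp
2. 0 -> i / C _ C #: inserts after position(s) 6: ozzaepip
3. f -> v, k -> g, p -> b, s -> z, t -> d / V _ V: fires at position(s) 6: ozzaebip
surface: ozzaebip


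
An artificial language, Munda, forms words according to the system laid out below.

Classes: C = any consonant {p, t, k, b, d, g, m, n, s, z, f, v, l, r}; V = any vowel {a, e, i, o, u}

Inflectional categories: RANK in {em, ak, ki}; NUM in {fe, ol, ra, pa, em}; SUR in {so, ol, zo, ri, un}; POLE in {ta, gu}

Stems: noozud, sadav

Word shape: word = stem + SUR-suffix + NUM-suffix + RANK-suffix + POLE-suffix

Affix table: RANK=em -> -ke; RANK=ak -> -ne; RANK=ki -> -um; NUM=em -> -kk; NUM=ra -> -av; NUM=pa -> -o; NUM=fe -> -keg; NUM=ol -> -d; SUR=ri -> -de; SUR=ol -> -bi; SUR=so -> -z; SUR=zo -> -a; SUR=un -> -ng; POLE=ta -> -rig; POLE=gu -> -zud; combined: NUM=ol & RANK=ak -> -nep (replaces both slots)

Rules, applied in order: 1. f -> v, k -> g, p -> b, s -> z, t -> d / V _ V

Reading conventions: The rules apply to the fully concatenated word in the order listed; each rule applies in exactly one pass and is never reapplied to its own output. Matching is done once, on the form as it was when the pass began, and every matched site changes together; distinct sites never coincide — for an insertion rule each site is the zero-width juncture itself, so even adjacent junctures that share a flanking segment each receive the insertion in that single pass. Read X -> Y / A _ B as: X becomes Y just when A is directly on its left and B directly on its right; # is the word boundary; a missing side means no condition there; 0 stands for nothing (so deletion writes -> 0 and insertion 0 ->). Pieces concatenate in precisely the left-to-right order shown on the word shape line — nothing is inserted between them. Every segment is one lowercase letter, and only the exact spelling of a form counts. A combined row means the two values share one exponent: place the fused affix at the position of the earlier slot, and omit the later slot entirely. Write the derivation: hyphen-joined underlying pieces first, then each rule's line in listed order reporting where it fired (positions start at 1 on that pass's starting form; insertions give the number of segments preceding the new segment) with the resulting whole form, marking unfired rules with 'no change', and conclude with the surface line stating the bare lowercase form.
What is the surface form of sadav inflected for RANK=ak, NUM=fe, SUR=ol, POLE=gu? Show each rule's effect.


underlying: sadav-bi-keg-ne-zud
1. f -> v, k -> g, p -> b, s -> z, t -> d / V _ V: fires at position(s) 8: sadavbigegnezud
surface: sadavbigegnezud


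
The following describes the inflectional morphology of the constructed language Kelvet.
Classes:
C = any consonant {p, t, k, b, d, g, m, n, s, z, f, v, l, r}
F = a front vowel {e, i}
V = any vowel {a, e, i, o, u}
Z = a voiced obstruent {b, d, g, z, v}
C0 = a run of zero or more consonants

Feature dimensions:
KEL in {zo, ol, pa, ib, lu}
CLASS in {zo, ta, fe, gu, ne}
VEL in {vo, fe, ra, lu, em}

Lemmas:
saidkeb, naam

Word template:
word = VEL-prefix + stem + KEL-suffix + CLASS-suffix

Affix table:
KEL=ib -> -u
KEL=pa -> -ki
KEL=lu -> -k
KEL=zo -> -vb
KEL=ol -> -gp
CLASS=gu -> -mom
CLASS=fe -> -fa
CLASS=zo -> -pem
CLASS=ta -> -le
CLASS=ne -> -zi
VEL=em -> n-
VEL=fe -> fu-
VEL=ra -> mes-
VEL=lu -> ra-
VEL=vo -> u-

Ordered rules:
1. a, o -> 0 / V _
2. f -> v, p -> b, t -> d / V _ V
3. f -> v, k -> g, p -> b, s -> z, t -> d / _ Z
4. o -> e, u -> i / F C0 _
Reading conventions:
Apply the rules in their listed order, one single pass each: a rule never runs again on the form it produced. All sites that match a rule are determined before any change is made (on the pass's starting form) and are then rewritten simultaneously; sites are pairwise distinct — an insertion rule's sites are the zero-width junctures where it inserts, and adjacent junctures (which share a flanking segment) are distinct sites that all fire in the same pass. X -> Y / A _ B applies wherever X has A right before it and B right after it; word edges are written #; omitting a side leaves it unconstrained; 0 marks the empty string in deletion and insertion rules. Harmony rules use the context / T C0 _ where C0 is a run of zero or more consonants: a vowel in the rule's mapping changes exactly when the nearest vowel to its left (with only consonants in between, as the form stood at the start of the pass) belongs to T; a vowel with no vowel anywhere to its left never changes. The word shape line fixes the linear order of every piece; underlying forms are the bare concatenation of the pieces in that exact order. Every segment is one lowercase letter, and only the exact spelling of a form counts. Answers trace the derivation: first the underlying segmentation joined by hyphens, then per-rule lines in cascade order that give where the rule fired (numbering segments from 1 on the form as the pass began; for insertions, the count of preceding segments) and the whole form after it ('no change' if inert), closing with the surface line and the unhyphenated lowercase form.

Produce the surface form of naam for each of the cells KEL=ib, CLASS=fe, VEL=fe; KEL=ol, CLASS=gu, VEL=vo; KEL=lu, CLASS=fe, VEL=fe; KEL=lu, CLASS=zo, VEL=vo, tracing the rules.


cell KEL=ib, CLASS=fe, VEL=fe:
underlying: fu-naam-u-fa
1. a, o -> 0 / V _: fires at position(s) 5: funamufa
2. f -> v, p -> b, t -> d / V _ V: fires at position(s) 7: funamuva
3. f -> v, k -> g, p -> b, s -> z, t -> d / _ Z: no change
4. o -> e, u -> i / F C0 _: no change
surface: funamuva

cell KEL=ol, CLASS=gu, VEL=vo:
underlying: u-naam-gp-mom
1. a, o -> 0 / V _: fires at position(s) 4: unamgpmom
2. f -> v, p -> b, t -> d / V _ V: no change
3. f -> v, k -> g, p -> b, s -> z, t -> d / _ Z: no change
4. o -> e, u -> i / F C0 _: no change
surface: unamgpmom

cell KEL=lu, CLASS=fe, VEL=fe:
underlying: fu-naam-k-fa
1. a, o -> 0 / V _: fires at position(s) 5: funamkfa
2. f -> v, p -> b, t -> d / V _ V: no change
3. f -> v, k -> g, p -> b, s -> z, t -> d / _ Z: no change
4. o -> e, u -> i / F C0 _: no change
surface: funamkfa

cell KEL=lu, CLASS=zo, VEL=vo:
underlying: u-naam-k-pem
1. a, o -> 0 / V _: fires at position(s) 4: unamkpem
2. f -> v, p -> b, t -> d / V _ V: no change
3. f -> v, k -> g, p -> b, s -> z, t -> d / _ Z: no change
4. o -> e, u -> i / F C0 _: no change
surface: unamkpem


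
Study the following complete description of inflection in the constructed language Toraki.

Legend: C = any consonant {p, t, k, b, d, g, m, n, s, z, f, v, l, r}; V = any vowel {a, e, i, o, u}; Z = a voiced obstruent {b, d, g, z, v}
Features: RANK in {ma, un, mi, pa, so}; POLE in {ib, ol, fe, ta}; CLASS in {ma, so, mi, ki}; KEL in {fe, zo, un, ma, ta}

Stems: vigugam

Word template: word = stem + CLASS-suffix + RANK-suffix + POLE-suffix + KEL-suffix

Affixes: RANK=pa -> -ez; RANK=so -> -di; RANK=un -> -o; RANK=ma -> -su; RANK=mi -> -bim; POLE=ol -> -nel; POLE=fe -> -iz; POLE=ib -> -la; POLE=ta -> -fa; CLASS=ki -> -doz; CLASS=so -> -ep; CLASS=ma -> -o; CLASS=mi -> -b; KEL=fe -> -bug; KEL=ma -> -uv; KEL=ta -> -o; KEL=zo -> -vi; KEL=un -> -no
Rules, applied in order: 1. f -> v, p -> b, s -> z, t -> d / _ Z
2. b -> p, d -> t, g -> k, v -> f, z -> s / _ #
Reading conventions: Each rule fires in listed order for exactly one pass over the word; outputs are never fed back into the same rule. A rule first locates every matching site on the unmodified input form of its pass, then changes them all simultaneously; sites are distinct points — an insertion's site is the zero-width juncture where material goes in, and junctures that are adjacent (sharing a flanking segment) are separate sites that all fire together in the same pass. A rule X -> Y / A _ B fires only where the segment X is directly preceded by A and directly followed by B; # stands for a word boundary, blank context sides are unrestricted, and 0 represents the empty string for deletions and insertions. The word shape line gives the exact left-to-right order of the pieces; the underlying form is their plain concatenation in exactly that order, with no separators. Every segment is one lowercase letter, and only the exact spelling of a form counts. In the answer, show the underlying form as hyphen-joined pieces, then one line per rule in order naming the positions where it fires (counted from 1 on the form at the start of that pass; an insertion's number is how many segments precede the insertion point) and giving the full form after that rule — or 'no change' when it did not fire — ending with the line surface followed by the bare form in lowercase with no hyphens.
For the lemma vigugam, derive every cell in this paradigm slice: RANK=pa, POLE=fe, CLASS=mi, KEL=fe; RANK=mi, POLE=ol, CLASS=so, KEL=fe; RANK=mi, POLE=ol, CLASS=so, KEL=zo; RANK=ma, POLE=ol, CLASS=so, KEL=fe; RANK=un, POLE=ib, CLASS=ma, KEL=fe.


cell RANK=pa, POLE=fe, CLASS=mi, KEL=fe:
underlying: vigugam-b-ez-iz-bug
1. f -> v, p -> b, s -> z, t -> d / _ Z: no change
2. b -> p, d -> t, g -> k, v -> f, z -> s / _ #: fires at position(s) 15: vigugambezizbuk
surface: vigugambezizbuk

cell RANK=mi, POLE=ol, CLASS=so, KEL=fe:
underlying: vigugam-ep-bim-nel-bug
1. f -> v, p -> b, s -> z, t -> d / _ Z: fires at position(s) 9: vigugamebbimnelbug
2. b -> p, d -> t, g -> k, v -> f, z -> s / _ #: fires at position(s) 18: vigugamebbimnelbuk
surface: vigugamebbimnelbuk

cell RANK=mi, POLE=ol, CLASS=so, KEL=zo:
underlying: vigugam-ep-bim-nel-vi
1. f -> v, p -> b, s -> z, t -> d / _ Z: fires at position(s) 9: vigugamebbimnelvi
2. b -> p, d -> t, g -> k, v -> f, z -> s / _ #: no change
surface: vigugamebbimnelvi

cell RANK=ma, POLE=ol, CLASS=so, KEL=fe:
underlying: vigugam-ep-su-nel-bug
1. f -> v, p -> b, s -> z, t -> d / _ Z: no change
2. b -> p, d -> t, g -> k, v -> f, z -> s / _ #: fires at position(s) 17: vigugamepsunelbuk
surface: vigugamepsunelbuk

cell RANK=un, POLE=ib, CLASS=ma, KEL=fe:
underlying: vigugam-o-o-la-bug
1. f -> v, p -> b, s -> z, t -> d / _ Z: no change
2. b -> p, d -> t, g -> k, v -> f, z -> s / _ #: fires at position(s) 14: vigugamoolabuk
surface: vigugamoolabuk


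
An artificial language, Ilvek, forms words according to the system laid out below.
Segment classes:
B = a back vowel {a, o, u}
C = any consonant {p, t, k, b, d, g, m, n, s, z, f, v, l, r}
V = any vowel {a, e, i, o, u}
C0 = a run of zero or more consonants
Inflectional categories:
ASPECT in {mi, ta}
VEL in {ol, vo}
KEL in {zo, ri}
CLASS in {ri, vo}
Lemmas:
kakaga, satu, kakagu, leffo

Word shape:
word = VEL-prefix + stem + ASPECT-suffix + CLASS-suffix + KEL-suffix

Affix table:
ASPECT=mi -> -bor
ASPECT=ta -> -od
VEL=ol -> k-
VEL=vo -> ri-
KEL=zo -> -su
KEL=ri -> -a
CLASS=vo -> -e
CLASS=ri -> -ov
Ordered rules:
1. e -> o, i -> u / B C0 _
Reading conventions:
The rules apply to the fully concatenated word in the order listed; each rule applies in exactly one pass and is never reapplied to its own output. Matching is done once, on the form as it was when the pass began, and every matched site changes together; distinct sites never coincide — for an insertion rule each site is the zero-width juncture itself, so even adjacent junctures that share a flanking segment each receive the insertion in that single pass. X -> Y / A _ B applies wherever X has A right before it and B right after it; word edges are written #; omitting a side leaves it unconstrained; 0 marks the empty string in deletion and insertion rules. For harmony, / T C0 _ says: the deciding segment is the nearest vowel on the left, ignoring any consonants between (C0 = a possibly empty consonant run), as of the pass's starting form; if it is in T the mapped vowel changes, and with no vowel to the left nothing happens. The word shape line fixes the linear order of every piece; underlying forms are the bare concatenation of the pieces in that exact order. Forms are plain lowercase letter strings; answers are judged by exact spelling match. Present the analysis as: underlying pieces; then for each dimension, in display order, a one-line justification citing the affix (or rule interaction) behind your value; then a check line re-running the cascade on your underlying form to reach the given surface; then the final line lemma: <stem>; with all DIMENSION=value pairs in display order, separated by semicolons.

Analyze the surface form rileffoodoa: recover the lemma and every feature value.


underlying: ri-leffo-od-e-a
ASPECT=ta - signalled by the affix -od
VEL=vo - signalled by the affix ri-
KEL=ri - signalled by the affix -a
CLASS=vo - signalled by the affix -e
check: rileffoodea -> rileffoodoa
lemma: leffo; ASPECT=ta; VEL=vo; KEL=ri; CLASS=vo
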